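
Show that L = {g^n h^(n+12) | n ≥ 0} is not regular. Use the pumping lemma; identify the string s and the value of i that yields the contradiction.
Assume L is regular with pumping length p. Idea: pumping the g-block breaks the fixed offset of 12.
Choose s = g^p h^(p+12) ∈ L. By the pumping lemma, s = xyz with |xy| ≤ p, |y| > 0, so y = g^k with k ≥ 1. Then xy²z = g^(p+k) h^(p+12). For this to be in L we would need p+12 = (p+k)+12, i.e. k = 0, contradicting k ≥ 1. So xy²z ∉ L.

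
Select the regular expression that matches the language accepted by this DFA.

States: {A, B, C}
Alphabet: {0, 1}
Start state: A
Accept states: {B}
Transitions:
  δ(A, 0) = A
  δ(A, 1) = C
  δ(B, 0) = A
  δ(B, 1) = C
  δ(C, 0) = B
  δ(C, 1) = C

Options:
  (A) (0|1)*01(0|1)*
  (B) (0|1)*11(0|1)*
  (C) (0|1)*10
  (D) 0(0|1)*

Check each option against the DFA on short strings; one disagreement eliminates an option:
  (A) (0|1)*01(0|1)*: on '01' the DFA goes A → A → C and rejects (C ∉ Accept), but the regex matches it → eliminate
  (B) (0|1)*11(0|1)*: on '10' the DFA goes A → C → B and accepts (B ∈ Accept), but the regex does not match it → eliminate
  (C) (0|1)*10: agrees with the DFA on every string of length ≤ 6
  (D) 0(0|1)*: on '0' the DFA goes A → A and rejects (A ∉ Accept), but the regex matches it → eliminate
Only (C) is consistent with the DFA.
(C) (0|1)*10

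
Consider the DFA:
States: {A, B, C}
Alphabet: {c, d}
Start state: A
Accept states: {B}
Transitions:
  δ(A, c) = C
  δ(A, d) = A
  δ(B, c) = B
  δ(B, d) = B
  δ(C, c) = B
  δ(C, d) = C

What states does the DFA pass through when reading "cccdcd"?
read 'c': A → C
  read 'c': C → B
  read 'c': B → B
  read 'd': B → B
  read 'c': B → B
  read 'd': B → B
A -> C -> B -> B -> B -> B -> B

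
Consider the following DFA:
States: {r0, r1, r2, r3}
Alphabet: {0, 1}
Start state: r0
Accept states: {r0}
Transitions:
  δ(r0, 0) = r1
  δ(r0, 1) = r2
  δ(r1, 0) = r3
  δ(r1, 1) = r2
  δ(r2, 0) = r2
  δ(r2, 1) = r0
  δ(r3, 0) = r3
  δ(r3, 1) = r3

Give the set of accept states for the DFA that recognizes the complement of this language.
Complement accept states = All states \ Original accept states
= {r0, r1, r2, r3} \ {r0}
{r1, r2, r3}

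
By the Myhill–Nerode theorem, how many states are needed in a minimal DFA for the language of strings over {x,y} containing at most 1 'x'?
By Myhill–Nerode, count the distinguishable equivalence classes: 3 classes — having seen 0, 1, or >1 copies of 'x'; counts 0 through 1 are accepting and >1 is dead.
3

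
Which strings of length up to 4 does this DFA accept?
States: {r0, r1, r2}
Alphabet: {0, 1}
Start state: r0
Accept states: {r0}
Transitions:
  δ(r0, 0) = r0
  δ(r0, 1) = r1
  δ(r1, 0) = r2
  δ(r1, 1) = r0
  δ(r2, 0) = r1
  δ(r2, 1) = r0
ε, 0, 00, 11, 000, 011, 101, 110, 0000, 0011, 0101, 0110, 1001, 1010, 1100, 1111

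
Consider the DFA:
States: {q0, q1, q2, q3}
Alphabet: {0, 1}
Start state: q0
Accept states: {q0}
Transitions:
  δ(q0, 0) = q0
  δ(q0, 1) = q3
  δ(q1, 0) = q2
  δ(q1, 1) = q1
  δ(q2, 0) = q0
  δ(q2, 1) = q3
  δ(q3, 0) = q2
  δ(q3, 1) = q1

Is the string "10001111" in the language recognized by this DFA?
Processing string "10001111":
  q0 --1--> q3
  q3 --0--> q2
  q2 --0--> q0
  q0 --0--> q0
  q0 --1--> q3
  q3 --1--> q1
  q1 --1--> q1
  q1 --1--> q1
Final state: q1
Accept states: {q0}
No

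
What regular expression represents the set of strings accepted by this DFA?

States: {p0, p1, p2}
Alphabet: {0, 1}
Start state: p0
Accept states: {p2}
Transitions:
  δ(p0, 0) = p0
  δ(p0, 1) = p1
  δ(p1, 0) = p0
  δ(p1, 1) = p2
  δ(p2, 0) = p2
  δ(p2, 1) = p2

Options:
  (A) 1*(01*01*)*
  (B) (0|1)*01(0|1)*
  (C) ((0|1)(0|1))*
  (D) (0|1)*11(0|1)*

Check each option against the DFA on short strings; one disagreement eliminates an option:
  (A) 1*(01*01*)*: on ε the DFA stays in p0 and rejects (p0 ∉ Accept), but the regex matches it → eliminate
  (B) (0|1)*01(0|1)*: on '01' the DFA goes p0 → p0 → p1 and rejects (p1 ∉ Accept), but the regex matches it → eliminate
  (C) ((0|1)(0|1))*: on ε the DFA stays in p0 and rejects (p0 ∉ Accept), but the regex matches it → eliminate
  (D) (0|1)*11(0|1)*: agrees with the DFA on every string of length ≤ 6
Only (D) is consistent with the DFA.
(D) (0|1)*11(0|1)*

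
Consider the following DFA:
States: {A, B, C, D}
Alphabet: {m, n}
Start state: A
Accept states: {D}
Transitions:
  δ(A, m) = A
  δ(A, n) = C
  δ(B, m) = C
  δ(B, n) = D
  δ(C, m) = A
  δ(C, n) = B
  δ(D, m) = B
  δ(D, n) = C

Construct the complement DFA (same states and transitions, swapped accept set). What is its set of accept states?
Complement accept states = All states \ Original accept states
= {A, B, C, D} \ {D}
{A, B, C}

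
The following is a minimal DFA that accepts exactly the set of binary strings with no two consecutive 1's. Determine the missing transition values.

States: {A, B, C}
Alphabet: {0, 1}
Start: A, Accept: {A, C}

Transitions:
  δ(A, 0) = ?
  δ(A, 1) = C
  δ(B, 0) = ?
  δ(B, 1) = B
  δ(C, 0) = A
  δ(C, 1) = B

From the language and accept set, identify what each state tracks — A: last symbol not 1 (ok); B: saw 11 (dead); C: last symbol 1 (ok).
Each missing δ(q, a) is the state matching the new tracked value after reading a.
δ(A, 0) = A; δ(B, 0) = B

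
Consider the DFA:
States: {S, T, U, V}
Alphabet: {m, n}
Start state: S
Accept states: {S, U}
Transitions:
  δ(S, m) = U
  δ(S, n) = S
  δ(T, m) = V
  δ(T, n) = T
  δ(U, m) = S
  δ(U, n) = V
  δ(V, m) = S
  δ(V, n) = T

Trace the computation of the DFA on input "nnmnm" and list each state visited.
read 'n': S → S
  read 'n': S → S
  read 'm': S → U
  read 'n': U → V
  read 'm': V → S
S -> S -> S -> U -> V -> S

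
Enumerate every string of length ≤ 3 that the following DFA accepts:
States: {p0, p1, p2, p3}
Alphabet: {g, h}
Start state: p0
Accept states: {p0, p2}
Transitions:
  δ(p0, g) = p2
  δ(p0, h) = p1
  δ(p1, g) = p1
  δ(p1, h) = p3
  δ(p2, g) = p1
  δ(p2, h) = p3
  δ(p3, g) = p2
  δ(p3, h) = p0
ε, g, ghg, ghh, hhg, hhh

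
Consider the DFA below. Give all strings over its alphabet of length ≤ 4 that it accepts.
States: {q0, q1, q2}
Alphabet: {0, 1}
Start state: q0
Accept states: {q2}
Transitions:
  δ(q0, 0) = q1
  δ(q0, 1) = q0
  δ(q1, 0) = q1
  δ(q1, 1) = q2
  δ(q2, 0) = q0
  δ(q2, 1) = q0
01, 001, 101, 0001, 1001, 1101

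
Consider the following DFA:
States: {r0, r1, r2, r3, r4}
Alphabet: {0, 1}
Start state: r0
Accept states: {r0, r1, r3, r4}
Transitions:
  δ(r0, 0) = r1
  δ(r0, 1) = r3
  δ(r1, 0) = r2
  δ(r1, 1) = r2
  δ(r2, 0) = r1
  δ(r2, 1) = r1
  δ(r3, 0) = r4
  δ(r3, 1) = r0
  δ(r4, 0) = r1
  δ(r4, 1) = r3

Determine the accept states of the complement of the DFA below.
Complement accept states = All states \ Original accept states
= {r0, r1, r2, r3, r4} \ {r0, r1, r3, r4}
{r2}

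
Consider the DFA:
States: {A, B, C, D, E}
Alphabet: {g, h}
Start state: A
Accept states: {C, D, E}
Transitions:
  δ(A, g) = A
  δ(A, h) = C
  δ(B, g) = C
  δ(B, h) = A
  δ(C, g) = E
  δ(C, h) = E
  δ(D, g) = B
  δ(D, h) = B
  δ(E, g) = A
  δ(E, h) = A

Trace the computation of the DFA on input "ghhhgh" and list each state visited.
read 'g': A → A
  read 'h': A → C
  read 'h': C → E
  read 'h': E → A
  read 'g': A → A
  read 'h': A → C
A -> A -> C -> E -> A -> A -> C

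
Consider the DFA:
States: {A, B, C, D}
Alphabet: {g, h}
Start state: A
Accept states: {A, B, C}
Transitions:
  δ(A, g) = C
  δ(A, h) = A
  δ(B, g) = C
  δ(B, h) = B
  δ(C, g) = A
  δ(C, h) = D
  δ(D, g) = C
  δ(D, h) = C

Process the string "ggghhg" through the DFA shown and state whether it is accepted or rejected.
Processing string "ggghhg":
  A --g--> C
  C --g--> A
  A --g--> C
  C --h--> D
  D --h--> C
  C --g--> A
Final state: A
Accept states: {A, B, C}
Yes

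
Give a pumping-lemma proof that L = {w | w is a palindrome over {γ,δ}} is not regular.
Assume L is regular with pumping length p. Idea: pumping the leading γ-block breaks the symmetry.
Choose s = γ^p δ γ^p (a palindrome of length 2p+1 ≥ p). By the pumping lemma, s = xyz with |xy| ≤ p, |y| > 0, so y = γ^k with k > 0 (xy lies entirely in the first γ^p). Then xy²z = γ^(p+k) δ γ^p, which is not a palindrome since p+k ≠ p.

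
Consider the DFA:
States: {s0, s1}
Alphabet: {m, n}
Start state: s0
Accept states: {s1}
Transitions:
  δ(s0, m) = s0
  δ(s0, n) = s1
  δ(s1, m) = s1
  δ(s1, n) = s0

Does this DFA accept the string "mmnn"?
Processing string "mmnn":
  s0 --m--> s0
  s0 --m--> s0
  s0 --n--> s1
  s1 --n--> s0
Final state: s0
Accept states: {s1}
No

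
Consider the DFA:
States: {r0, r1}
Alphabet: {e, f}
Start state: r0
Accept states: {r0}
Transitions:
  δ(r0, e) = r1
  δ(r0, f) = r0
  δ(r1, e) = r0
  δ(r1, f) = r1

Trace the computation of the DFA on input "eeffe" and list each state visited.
read 'e': r0 → r1
  read 'e': r1 → r0
  read 'f': r0 → r0
  read 'f': r0 → r0
  read 'e': r0 → r1
r0 -> r1 -> r0 -> r0 -> r0 -> r1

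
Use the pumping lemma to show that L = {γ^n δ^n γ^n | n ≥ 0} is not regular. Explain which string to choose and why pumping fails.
Assume L is regular with pumping length p. Idea: pumping the first γ-block unbalances it against the other two.
Choose s = γ^p δ^p γ^p ∈ L (|s| = 3p ≥ p). By the pumping lemma, s = xyz with |xy| ≤ p, |y| > 0, so y = γ^k with k ≥ 1, inside the first γ-block. Then xy²z = γ^(p+k) δ^p γ^p. The first block has length p+k ≠ p, so the three block lengths are no longer equal and xy²z ∉ L.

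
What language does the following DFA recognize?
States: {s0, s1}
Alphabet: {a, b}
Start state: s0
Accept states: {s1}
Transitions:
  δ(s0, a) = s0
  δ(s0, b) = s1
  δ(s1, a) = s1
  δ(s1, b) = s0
Testing a few strings:
  'aab' → accept
  'bab' → reject
  'ab' → accept
  'b' → accept
State roles: s0=even number of b's so far; s1=odd number of b's so far
All strings over {a,b} with an odd number of b's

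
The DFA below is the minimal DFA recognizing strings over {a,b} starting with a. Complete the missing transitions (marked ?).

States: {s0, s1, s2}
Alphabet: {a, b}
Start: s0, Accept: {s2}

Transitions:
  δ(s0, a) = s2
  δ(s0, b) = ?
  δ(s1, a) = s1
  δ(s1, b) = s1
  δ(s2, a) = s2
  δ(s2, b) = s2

From the language and accept set, identify what each state tracks — s0: no input read; s1: started with b (dead); s2: started with a.
Each missing δ(q, a) is the state matching the new tracked value after reading a.
δ(s0, b) = s1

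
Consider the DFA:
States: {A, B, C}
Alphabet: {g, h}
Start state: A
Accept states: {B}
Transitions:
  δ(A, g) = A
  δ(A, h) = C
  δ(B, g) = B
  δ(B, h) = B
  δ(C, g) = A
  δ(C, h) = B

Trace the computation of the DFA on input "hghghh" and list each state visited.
read 'h': A → C
  read 'g': C → A
  read 'h': A → C
  read 'g': C → A
  read 'h': A → C
  read 'h': C → B
A -> C -> A -> C -> A -> C -> B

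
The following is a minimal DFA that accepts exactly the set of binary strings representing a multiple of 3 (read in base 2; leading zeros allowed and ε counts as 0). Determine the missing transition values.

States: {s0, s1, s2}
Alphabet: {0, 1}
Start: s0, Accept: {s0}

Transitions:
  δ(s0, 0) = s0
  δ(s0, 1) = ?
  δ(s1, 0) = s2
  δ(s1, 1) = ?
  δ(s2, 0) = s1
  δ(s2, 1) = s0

From the language and accept set, identify what each state tracks — s0: value ≡ 0 (mod 3); s1: value ≡ 2 (mod 3); s2: value ≡ 1 (mod 3).
Each missing δ(q, a) is the state matching the new tracked value after reading a.
δ(s0, 1) = s2; δ(s1, 1) = s1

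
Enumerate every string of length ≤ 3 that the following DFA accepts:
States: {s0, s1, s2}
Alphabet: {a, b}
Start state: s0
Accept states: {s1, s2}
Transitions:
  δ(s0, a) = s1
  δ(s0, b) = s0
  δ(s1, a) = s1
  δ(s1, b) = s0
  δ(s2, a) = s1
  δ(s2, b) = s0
a, aa, ba, aaa, aba, baa, bba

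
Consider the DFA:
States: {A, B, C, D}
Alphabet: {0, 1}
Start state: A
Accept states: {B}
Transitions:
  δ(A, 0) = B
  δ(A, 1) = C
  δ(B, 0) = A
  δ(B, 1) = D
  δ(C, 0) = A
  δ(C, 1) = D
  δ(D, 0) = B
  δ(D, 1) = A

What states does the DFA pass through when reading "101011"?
read '1': A → C
  read '0': C → A
  read '1': A → C
  read '0': C → A
  read '1': A → C
  read '1': C → D
A -> C -> A -> C -> A -> C -> D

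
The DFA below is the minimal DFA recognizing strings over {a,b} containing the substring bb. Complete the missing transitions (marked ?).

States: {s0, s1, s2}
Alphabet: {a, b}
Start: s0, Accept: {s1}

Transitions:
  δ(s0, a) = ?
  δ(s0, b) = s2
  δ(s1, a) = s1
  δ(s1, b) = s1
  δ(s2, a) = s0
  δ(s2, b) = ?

From the language and accept set, identify what each state tracks — s0: no progress toward bb; s1: substring bb seen; s2: one trailing b.
Each missing δ(q, a) is the state matching the new tracked value after reading a.
δ(s0, a) = s0; δ(s2, b) = s1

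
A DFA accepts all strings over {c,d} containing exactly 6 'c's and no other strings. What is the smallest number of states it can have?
By Myhill–Nerode, count the distinguishable equivalence classes: 8 classes — having seen 0, 1, …, 6, or >6 copies of 'c'; the count-6 class is the only accepting one and >6 is dead.
8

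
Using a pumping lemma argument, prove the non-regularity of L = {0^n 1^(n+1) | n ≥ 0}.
Assume L is regular with pumping length p. Idea: pumping the 0-block breaks the fixed offset of 1.
Choose s = 0^p 1^(p+1) ∈ L. By the pumping lemma, s = xyz with |xy| ≤ p, |y| > 0, so y = 0^k with k ≥ 1. Then xy²z = 0^(p+k) 1^(p+1). For this to be in L we would need p+1 = (p+k)+1, i.e. k = 0, contradicting k ≥ 1. So xy²z ∉ L.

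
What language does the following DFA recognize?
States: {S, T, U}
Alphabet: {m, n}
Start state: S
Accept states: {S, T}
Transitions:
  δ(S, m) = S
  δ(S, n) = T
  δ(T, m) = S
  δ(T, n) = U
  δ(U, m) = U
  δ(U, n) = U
Testing a few strings:
  'mm' → accept
  'n' → accept
  'mmm' → accept
  'mn' → accept
State roles: S=last symbol not n (ok); T=last symbol n (ok); U=saw nn (dead)
All strings over {m,n} with no two consecutive n's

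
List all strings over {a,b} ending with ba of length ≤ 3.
ba, aba, bba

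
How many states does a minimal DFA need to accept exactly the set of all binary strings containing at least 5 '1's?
By Myhill–Nerode, count the distinguishable equivalence classes: 6 classes — having seen 0, 1, …, 4, or ≥5 copies of '1'; any two classes i < j (j ≤ 5) are distinguished by the string 1^(5−j), which takes class j to 5 copies (accepted) but leaves class i below 5 (rejected).
6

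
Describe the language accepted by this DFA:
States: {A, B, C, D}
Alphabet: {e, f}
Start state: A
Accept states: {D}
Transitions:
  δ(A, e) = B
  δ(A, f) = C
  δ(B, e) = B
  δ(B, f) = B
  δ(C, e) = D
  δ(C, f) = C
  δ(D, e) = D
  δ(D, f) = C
Testing a few strings:
  'efe' → reject
  'eef' → reject
  'e' → reject
  'efff' → reject
State roles: A=no input read; B=started with e (dead); C=started with f, last symbol f; D=started with f, last symbol e
All strings over {e,f} that start with f and end with e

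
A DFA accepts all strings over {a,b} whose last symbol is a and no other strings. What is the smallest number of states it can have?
By Myhill–Nerode, count the distinguishable equivalence classes: 2^1 = 2 classes — the DFA must remember the last 1 symbol read; every pair of distinct length-1 suffixes is distinguishable by some continuation.
2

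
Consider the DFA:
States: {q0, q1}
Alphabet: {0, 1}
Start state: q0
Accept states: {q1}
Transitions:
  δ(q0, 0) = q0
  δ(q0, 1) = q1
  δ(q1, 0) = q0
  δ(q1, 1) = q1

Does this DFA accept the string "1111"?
Processing string "1111":
  q0 --1--> q1
  q1 --1--> q1
  q1 --1--> q1
  q1 --1--> q1
Final state: q1
Accept states: {q1}
Yes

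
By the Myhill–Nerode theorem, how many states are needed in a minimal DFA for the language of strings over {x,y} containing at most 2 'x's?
By Myhill–Nerode, count the distinguishable equivalence classes: 4 classes — having seen 0, 1, 2, or >2 copies of 'x'; counts 0 through 2 are accepting and >2 is dead.
4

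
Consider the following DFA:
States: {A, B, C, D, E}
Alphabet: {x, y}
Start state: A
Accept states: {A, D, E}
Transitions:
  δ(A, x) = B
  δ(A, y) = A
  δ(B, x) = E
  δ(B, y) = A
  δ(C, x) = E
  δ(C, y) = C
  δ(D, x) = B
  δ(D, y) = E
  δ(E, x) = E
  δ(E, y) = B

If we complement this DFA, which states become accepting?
Complement accept states = All states \ Original accept states
= {A, B, C, D, E} \ {A, D, E}
{B, C}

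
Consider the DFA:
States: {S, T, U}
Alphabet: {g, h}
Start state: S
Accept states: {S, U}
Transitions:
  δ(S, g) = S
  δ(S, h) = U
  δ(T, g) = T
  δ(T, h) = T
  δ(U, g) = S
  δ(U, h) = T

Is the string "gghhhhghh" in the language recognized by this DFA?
Processing string "gghhhhghh":
  S --g--> S
  S --g--> S
  S --h--> U
  U --h--> T
  T --h--> T
  T --h--> T
  T --g--> T
  T --h--> T
  T --h--> T
Final state: T
Accept states: {S, U}
No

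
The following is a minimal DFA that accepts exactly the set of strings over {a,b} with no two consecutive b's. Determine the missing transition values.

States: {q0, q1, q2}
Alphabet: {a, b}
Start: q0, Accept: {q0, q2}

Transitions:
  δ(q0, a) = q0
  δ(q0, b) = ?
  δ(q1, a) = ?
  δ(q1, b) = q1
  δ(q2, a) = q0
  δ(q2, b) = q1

From the language and accept set, identify what each state tracks — q0: last symbol not b (ok); q1: saw bb (dead); q2: last symbol b (ok).
Each missing δ(q, a) is the state matching the new tracked value after reading a.
δ(q0, b) = q2; δ(q1, a) = q1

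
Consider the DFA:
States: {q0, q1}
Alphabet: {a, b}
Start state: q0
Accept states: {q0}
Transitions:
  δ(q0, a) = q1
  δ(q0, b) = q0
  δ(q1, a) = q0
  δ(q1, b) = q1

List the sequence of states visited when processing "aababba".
read 'a': q0 → q1
  read 'a': q1 → q0
  read 'b': q0 → q0
  read 'a': q0 → q1
  read 'b': q1 → q1
  read 'b': q1 → q1
  read 'a': q1 → q0
q0 -> q1 -> q0 -> q0 -> q1 -> q1 -> q1 -> q0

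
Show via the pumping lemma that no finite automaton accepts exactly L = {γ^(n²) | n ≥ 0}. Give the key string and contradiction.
Assume L is regular with pumping length p. Idea: pumping adds a fixed amount, but gaps between consecutive squares grow.
Choose s = γ^(p²) (length p² ≥ p). By the pumping lemma, s = xyz with |xy| ≤ p, |y| > 0, so |y| = k with 1 ≤ k ≤ p. Then |xy²z| = p²+k. Since p² < p²+k ≤ p²+p < (p+1)², the length p²+k lies strictly between consecutive squares, so it is not a perfect square and xy²z ∉ L.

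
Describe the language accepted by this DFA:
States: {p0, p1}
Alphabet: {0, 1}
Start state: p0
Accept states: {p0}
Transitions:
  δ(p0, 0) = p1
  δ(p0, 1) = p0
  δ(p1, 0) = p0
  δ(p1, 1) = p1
Testing a few strings:
  '1' → accept
  '110' → reject
  '010' → accept
  '101' → reject
State roles: p0=even number of 0's so far; p1=odd number of 0's so far
All binary strings with an even number of 0's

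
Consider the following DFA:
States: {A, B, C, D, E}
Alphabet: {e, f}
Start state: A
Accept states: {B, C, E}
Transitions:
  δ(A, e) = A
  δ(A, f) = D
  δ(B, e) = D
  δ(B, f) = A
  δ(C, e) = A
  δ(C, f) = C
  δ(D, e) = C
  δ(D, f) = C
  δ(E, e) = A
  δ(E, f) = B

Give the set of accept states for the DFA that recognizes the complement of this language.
Complement accept states = All states \ Original accept states
= {A, B, C, D, E} \ {B, C, E}
{A, D}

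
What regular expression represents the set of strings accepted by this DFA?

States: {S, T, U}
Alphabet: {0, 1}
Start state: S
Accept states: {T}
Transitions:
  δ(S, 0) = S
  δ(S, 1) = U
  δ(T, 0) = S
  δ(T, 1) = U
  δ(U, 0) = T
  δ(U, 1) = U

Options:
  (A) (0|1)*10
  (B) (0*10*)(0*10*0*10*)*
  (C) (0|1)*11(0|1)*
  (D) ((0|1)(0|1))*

Check each option against the DFA on short strings; one disagreement eliminates an option:
  (A) (0|1)*10: agrees with the DFA on every string of length ≤ 6
  (B) (0*10*)(0*10*0*10*)*: on '1' the DFA goes S → U and rejects (U ∉ Accept), but the regex matches it → eliminate
  (C) (0|1)*11(0|1)*: on '10' the DFA goes S → U → T and accepts (T ∈ Accept), but the regex does not match it → eliminate
  (D) ((0|1)(0|1))*: on ε the DFA stays in S and rejects (S ∉ Accept), but the regex matches it → eliminate
Only (A) is consistent with the DFA.
(A) (0|1)*10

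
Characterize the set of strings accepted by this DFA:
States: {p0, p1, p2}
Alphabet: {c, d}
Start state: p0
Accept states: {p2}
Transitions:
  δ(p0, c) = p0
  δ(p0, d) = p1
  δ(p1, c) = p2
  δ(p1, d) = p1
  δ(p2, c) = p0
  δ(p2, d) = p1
Testing a few strings:
  'dddd' → reject
  'c' → reject
  'cddc' → accept
  'dcdd' → reject
State roles: p0=no suffix match; p1=one trailing d; p2=suffix is dc
All strings over {c,d} ending with dc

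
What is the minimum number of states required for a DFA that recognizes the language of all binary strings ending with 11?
By Myhill–Nerode, count the distinguishable equivalence classes: 3 classes — one per longest suffix of the input that is a prefix of '11' (lengths 0 through 2); only the length-2 class is accepting.
3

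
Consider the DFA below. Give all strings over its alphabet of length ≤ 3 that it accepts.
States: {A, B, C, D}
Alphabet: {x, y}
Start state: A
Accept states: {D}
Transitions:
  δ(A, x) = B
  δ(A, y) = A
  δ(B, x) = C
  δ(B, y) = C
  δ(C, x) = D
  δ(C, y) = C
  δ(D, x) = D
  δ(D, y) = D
xxx, xyx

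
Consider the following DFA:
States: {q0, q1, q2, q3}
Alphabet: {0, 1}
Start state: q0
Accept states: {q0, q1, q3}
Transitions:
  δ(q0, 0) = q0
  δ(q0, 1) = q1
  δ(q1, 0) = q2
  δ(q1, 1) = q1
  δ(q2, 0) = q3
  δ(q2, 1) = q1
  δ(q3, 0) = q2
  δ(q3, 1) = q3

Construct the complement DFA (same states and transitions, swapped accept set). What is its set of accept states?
Complement accept states = All states \ Original accept states
= {q0, q1, q2, q3} \ {q0, q1, q3}
{q2}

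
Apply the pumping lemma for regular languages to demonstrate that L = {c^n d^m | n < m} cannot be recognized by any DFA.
Assume L is regular with pumping length p. Idea: pumping up the c-block makes the c-count reach the d-count.
Choose s = c^p d^(p+1) ∈ L. By the pumping lemma, s = xyz with |xy| ≤ p, |y| > 0, so y = c^k with k ≥ 1. Then xy²z = c^(p+k) d^(p+1). Since p+k ≥ p+1, the number of c's is no longer strictly less than the number of d's, so xy²z ∉ L.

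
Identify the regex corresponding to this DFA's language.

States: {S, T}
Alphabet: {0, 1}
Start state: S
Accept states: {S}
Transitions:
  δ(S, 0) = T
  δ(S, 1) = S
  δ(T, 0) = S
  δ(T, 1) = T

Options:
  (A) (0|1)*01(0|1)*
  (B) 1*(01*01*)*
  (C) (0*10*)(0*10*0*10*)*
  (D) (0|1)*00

Check each option against the DFA on short strings; one disagreement eliminates an option:
  (A) (0|1)*01(0|1)*: on ε the DFA stays in S and accepts (S ∈ Accept), but the regex does not match it → eliminate
  (B) 1*(01*01*)*: agrees with the DFA on every string of length ≤ 6
  (C) (0*10*)(0*10*0*10*)*: on ε the DFA stays in S and accepts (S ∈ Accept), but the regex does not match it → eliminate
  (D) (0|1)*00: on ε the DFA stays in S and accepts (S ∈ Accept), but the regex does not match it → eliminate
Only (B) is consistent with the DFA.
(B) 1*(01*01*)*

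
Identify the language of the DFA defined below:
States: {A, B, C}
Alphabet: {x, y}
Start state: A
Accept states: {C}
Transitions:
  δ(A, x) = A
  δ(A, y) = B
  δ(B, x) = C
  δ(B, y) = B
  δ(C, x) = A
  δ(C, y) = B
Testing a few strings:
  'xxy' → reject
  'xxxy' → reject
  'xy' → reject
  'yyy' → reject
State roles: A=no suffix match; B=one trailing y; C=suffix is yx
All strings over {x,y} ending with yx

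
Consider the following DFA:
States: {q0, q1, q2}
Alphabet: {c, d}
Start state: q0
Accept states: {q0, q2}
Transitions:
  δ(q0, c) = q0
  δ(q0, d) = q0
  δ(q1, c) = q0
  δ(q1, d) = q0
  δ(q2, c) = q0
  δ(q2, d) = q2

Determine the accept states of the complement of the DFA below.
Complement accept states = All states \ Original accept states
= {q0, q1, q2} \ {q0, q2}
{q1}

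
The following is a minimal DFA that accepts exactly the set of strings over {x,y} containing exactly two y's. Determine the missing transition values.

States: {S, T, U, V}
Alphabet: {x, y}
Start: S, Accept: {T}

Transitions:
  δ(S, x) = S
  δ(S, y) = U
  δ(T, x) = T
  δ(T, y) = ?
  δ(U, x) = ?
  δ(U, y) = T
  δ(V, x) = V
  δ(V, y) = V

From the language and accept set, identify what each state tracks — S: zero y's; T: two y's; U: one y; V: ≥ three y's (dead).
Each missing δ(q, a) is the state matching the new tracked value after reading a.
δ(T, y) = V; δ(U, x) = U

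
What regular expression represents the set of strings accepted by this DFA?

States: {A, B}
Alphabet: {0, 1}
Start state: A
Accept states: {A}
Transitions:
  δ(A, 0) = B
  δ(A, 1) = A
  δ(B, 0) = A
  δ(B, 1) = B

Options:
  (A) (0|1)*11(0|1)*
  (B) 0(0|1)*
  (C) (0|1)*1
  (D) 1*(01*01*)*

Check each option against the DFA on short strings; one disagreement eliminates an option:
  (A) (0|1)*11(0|1)*: on ε the DFA stays in A and accepts (A ∈ Accept), but the regex does not match it → eliminate
  (B) 0(0|1)*: on ε the DFA stays in A and accepts (A ∈ Accept), but the regex does not match it → eliminate
  (C) (0|1)*1: on ε the DFA stays in A and accepts (A ∈ Accept), but the regex does not match it → eliminate
  (D) 1*(01*01*)*: agrees with the DFA on every string of length ≤ 6
Only (D) is consistent with the DFA.
(D) 1*(01*01*)*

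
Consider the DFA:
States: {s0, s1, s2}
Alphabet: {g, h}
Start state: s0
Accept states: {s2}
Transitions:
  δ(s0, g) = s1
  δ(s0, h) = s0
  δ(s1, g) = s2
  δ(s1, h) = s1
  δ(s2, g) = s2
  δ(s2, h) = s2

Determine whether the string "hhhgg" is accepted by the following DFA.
Processing string "hhhgg":
  s0 --h--> s0
  s0 --h--> s0
  s0 --h--> s0
  s0 --g--> s1
  s1 --g--> s2
Final state: s2
Accept states: {s2}
Yes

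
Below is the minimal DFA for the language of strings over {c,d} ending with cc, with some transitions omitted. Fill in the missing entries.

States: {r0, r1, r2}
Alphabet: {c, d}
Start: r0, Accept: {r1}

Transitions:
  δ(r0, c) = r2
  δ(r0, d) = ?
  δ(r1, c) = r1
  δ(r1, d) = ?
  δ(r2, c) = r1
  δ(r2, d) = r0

From the language and accept set, identify what each state tracks — r0: last symbol not c; r1: two trailing c's; r2: one trailing c.
Each missing δ(q, a) is the state matching the new tracked value after reading a.
δ(r0, d) = r0; δ(r1, d) = r0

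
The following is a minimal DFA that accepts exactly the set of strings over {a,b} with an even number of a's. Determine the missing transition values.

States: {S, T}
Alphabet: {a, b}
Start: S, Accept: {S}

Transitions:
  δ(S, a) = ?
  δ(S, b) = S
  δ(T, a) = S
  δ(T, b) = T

From the language and accept set, identify what each state tracks — S: even number of a's so far; T: odd number of a's so far.
Each missing δ(q, a) is the state matching the new tracked value after reading a.
δ(S, a) = T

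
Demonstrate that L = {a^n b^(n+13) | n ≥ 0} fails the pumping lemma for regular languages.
Assume L is regular with pumping length p. Idea: pumping the a-block breaks the fixed offset of 13.
Choose s = a^p b^(p+13) ∈ L. By the pumping lemma, s = xyz with |xy| ≤ p, |y| > 0, so y = a^k with k ≥ 1. Then xy²z = a^(p+k) b^(p+13). For this to be in L we would need p+13 = (p+k)+13, i.e. k = 0, contradicting k ≥ 1. So xy²z ∉ L.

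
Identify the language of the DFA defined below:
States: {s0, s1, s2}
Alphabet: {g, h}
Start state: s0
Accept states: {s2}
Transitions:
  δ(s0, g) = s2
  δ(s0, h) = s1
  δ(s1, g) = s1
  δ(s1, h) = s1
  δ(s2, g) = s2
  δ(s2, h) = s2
Testing a few strings:
  'g' → accept
  'hgg' → reject
  'hg' → reject
  'gh' → accept
State roles: s0=no input read; s1=started with h (dead); s2=started with g
All strings over {g,h} starting with g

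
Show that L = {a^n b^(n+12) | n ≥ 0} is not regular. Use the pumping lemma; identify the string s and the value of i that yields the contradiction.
Assume L is regular with pumping length p. Idea: pumping the a-block breaks the fixed offset of 12.
Choose s = a^p b^(p+12) ∈ L. By the pumping lemma, s = xyz with |xy| ≤ p, |y| > 0, so y = a^k with k ≥ 1. Then xy²z = a^(p+k) b^(p+12). For this to be in L we would need p+12 = (p+k)+12, i.e. k = 0, contradicting k ≥ 1. So xy²z ∉ L.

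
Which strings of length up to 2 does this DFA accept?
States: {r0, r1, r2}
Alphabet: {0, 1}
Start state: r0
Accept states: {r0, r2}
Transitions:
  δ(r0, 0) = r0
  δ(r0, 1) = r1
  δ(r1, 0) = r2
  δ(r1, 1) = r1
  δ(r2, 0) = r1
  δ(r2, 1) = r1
ε, 0, 00, 10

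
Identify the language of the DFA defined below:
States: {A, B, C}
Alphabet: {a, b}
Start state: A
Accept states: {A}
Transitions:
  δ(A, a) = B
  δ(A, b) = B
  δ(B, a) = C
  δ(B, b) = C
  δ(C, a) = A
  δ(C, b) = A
Testing a few strings:
  'aa' → reject
  'b' → reject
  'baba' → reject
  'ab' → reject
State roles: A=length ≡ 0 (mod 3); B=length ≡ 1 (mod 3); C=length ≡ 2 (mod 3)
All strings over {a,b} whose length is a multiple of 3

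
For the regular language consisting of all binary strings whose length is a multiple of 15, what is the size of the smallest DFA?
By Myhill–Nerode, count the distinguishable equivalence classes: 15 classes — one per residue of the length mod 15; class i is distinguished from class j by any string of length (15 − i) mod 15.
15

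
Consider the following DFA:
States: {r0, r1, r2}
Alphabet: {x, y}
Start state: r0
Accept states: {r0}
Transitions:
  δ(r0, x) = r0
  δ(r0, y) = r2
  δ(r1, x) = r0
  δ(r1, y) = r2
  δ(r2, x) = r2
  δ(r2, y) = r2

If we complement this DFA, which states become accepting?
Complement accept states = All states \ Original accept states
= {r0, r1, r2} \ {r0}
{r1, r2}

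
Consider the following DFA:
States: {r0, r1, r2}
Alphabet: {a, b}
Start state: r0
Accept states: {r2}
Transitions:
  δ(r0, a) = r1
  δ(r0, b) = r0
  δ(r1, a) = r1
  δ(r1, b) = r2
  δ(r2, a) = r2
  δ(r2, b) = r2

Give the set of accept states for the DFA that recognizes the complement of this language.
Complement accept states = All states \ Original accept states
= {r0, r1, r2} \ {r2}
{r0, r1}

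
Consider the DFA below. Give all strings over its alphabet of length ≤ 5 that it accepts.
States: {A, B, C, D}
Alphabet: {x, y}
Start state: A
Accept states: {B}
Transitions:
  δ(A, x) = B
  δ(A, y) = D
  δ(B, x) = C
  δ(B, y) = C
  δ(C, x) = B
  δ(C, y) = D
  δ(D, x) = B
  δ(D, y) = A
x, yx, xxx, xyx, yyx, xxyx, xyyx, yxxx, yxyx, yyyx, xxxxx, xxxyx, xxyyx, xyxxx, xyxyx, xyyyx, yxxyx, yxyyx, yyxxx, yyxyx, yyyyx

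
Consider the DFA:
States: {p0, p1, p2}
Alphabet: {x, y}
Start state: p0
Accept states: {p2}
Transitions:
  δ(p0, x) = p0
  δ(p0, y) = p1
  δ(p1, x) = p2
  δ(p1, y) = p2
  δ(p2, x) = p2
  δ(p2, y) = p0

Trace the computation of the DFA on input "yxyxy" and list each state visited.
read 'y': p0 → p1
  read 'x': p1 → p2
  read 'y': p2 → p0
  read 'x': p0 → p0
  read 'y': p0 → p1
p0 -> p1 -> p2 -> p0 -> p0 -> p1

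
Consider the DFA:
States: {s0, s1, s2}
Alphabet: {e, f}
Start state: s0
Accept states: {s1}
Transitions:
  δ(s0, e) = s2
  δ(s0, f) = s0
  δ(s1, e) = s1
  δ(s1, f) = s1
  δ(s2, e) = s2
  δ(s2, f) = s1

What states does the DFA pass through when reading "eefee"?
read 'e': s0 → s2
  read 'e': s2 → s2
  read 'f': s2 → s1
  read 'e': s1 → s1
  read 'e': s1 → s1
s0 -> s2 -> s2 -> s1 -> s1 -> s1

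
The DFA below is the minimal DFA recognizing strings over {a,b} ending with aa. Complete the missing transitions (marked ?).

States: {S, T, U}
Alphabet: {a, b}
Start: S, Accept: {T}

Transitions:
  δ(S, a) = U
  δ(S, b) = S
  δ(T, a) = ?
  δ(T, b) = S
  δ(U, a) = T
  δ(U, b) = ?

From the language and accept set, identify what each state tracks — S: last symbol not a; T: two trailing a's; U: one trailing a.
Each missing δ(q, a) is the state matching the new tracked value after reading a.
δ(T, a) = T; δ(U, b) = S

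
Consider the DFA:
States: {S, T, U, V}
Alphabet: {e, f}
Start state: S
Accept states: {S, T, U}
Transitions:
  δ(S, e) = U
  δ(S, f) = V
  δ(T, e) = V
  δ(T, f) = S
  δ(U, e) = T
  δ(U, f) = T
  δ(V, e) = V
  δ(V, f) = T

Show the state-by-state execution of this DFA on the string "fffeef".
read 'f': S → V
  read 'f': V → T
  read 'f': T → S
  read 'e': S → U
  read 'e': U → T
  read 'f': T → S
S -> V -> T -> S -> U -> T -> S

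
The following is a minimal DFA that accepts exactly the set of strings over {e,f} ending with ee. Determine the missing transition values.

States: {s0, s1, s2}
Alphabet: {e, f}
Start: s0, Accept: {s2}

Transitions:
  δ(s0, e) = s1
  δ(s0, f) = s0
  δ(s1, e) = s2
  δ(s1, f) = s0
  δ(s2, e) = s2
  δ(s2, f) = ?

From the language and accept set, identify what each state tracks — s0: last symbol not e; s1: one trailing e; s2: two trailing e's.
Each missing δ(q, a) is the state matching the new tracked value after reading a.
δ(s2, f) = s0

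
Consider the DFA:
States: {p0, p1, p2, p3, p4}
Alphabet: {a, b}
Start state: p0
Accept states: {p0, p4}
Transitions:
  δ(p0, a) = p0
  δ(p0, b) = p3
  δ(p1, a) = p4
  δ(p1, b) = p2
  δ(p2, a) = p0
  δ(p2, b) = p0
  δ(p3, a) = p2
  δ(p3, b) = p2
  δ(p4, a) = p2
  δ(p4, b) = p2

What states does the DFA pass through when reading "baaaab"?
read 'b': p0 → p3
  read 'a': p3 → p2
  read 'a': p2 → p0
  read 'a': p0 → p0
  read 'a': p0 → p0
  read 'b': p0 → p3
p0 -> p3 -> p2 -> p0 -> p0 -> p0 -> p3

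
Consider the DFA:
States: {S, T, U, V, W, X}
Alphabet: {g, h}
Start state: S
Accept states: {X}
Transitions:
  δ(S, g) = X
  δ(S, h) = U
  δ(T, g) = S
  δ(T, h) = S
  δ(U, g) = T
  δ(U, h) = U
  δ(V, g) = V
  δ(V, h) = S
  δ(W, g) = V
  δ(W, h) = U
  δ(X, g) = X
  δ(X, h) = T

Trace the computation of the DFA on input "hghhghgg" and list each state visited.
read 'h': S → U
  read 'g': U → T
  read 'h': T → S
  read 'h': S → U
  read 'g': U → T
  read 'h': T → S
  read 'g': S → X
  read 'g': X → X
S -> U -> T -> S -> U -> T -> S -> X -> X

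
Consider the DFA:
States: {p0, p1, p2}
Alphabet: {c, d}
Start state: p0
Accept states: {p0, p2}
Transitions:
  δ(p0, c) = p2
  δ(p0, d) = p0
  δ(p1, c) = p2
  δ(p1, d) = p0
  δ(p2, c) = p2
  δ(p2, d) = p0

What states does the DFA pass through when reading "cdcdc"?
read 'c': p0 → p2
  read 'd': p2 → p0
  read 'c': p0 → p2
  read 'd': p2 → p0
  read 'c': p0 → p2
p0 -> p2 -> p0 -> p2 -> p0 -> p2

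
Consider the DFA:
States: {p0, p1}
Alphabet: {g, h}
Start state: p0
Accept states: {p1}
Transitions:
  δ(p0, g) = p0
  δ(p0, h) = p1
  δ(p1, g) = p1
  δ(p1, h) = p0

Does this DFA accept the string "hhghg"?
Processing string "hhghg":
  p0 --h--> p1
  p1 --h--> p0
  p0 --g--> p0
  p0 --h--> p1
  p1 --g--> p1
Final state: p1
Accept states: {p1}
Yes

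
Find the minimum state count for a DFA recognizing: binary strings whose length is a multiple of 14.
By Myhill–Nerode, count the distinguishable equivalence classes: 14 classes — one per residue of the length mod 14; class i is distinguished from class j by any string of length (14 − i) mod 14.
14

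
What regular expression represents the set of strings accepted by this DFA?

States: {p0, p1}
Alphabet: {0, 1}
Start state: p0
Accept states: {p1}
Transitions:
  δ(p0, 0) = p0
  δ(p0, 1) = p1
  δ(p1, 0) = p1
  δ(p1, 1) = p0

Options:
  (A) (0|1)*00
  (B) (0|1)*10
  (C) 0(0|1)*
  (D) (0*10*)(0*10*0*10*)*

Check each option against the DFA on short strings; one disagreement eliminates an option:
  (A) (0|1)*00: on '1' the DFA goes p0 → p1 and accepts (p1 ∈ Accept), but the regex does not match it → eliminate
  (B) (0|1)*10: on '1' the DFA goes p0 → p1 and accepts (p1 ∈ Accept), but the regex does not match it → eliminate
  (C) 0(0|1)*: on '0' the DFA goes p0 → p0 and rejects (p0 ∉ Accept), but the regex matches it → eliminate
  (D) (0*10*)(0*10*0*10*)*: agrees with the DFA on every string of length ≤ 6
Only (D) is consistent with the DFA.
(D) (0*10*)(0*10*0*10*)*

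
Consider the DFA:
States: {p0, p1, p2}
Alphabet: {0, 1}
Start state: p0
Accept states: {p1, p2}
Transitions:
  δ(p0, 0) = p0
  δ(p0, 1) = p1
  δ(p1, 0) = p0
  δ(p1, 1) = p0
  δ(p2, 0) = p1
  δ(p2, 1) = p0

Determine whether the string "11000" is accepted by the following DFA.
Processing string "11000":
  p0 --1--> p1
  p1 --1--> p0
  p0 --0--> p0
  p0 --0--> p0
  p0 --0--> p0
Final state: p0
Accept states: {p1, p2}
No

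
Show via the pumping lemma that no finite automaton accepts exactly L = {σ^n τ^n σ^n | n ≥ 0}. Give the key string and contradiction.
Assume L is regular with pumping length p. Idea: pumping the first σ-block unbalances it against the other two.
Choose s = σ^p τ^p σ^p ∈ L (|s| = 3p ≥ p). By the pumping lemma, s = xyz with |xy| ≤ p, |y| > 0, so y = σ^k with k ≥ 1, inside the first σ-block. Then xy²z = σ^(p+k) τ^p σ^p. The first block has length p+k ≠ p, so the three block lengths are no longer equal and xy²z ∉ L.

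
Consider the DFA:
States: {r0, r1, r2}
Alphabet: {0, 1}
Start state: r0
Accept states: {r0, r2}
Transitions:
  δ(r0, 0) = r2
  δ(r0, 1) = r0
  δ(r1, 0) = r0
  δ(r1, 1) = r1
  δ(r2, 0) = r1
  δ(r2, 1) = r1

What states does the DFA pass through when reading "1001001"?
read '1': r0 → r0
  read '0': r0 → r2
  read '0': r2 → r1
  read '1': r1 → r1
  read '0': r1 → r0
  read '0': r0 → r2
  read '1': r2 → r1
r0 -> r0 -> r2 -> r1 -> r1 -> r0 -> r2 -> r1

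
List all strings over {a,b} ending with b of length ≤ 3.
b, ab, bb, aab, abb, bab, bbb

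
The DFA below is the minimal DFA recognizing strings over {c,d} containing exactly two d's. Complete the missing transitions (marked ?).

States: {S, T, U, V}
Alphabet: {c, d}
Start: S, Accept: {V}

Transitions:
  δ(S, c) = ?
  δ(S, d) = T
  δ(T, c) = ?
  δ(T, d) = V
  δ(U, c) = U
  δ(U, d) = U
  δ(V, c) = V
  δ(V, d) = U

From the language and accept set, identify what each state tracks — S: zero d's; T: one d; U: ≥ three d's (dead); V: two d's.
Each missing δ(q, a) is the state matching the new tracked value after reading a.
δ(S, c) = S; δ(T, c) = T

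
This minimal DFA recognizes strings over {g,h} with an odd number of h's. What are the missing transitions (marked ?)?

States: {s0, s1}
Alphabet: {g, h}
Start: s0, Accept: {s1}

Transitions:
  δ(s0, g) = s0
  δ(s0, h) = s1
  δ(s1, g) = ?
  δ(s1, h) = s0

From the language and accept set, identify what each state tracks — s0: even number of h's so far; s1: odd number of h's so far.
Each missing δ(q, a) is the state matching the new tracked value after reading a.
δ(s1, g) = s1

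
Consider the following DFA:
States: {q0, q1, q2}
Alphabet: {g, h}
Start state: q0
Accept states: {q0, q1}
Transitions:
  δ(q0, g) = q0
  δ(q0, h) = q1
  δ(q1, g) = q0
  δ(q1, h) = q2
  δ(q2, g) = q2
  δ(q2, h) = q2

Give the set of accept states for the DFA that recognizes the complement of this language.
Complement accept states = All states \ Original accept states
= {q0, q1, q2} \ {q0, q1}
{q2}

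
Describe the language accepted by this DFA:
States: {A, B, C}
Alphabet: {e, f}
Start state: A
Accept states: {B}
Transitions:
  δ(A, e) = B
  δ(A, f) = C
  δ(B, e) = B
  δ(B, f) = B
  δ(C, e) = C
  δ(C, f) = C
Testing a few strings:
  'e' → accept
  'eef' → accept
  'ee' → accept
  'eff' → accept
State roles: A=no input read; B=started with e; C=started with f (dead)
All strings over {e,f} starting with e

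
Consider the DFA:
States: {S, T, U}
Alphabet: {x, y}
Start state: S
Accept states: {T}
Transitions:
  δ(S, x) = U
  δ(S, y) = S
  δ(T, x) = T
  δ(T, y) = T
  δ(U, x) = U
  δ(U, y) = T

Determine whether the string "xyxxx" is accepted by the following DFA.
Processing string "xyxxx":
  S --x--> U
  U --y--> T
  T --x--> T
  T --x--> T
  T --x--> T
Final state: T
Accept states: {T}
Yes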